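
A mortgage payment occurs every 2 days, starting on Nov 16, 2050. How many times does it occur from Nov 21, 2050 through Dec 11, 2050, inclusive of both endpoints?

10

Occurrences land 2·i days after Nov 16, 2050 for i = 0, 1, 2, …
Nov 21, 2050 is 5 days after the start; 5 ÷ 2 = 2 remainder 1; since the remainder is 1, round up to i = 3. First occurrence in the window: #4 on Nov 22, 2050 (3×2 = 6 days in).
Dec 11, 2050 is 25 days after the start; 25 ÷ 2 = 12 remainder 1. Last occurrence in the window: #13 on Dec 10, 2050.
Occurrences #4 through #13: 10 in total.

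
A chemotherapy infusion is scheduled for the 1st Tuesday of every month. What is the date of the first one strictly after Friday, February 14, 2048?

February 2048 starts on a Saturday, so its 1st Tuesday is February 4, 2048 (3 days in).
That is not after February 14, 2048, so look at March 2048.
March 2048 starts on a Sunday, so its 1st Tuesday is March 3, 2048 (2 days in).

March 3, 2048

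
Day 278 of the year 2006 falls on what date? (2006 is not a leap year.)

January has 31 days (278 − 31 = 247 remain).
February has 28 days (247 − 28 = 219 remain).
March has 31 days (219 − 31 = 188 remain).
April has 30 days (188 − 30 = 158 remain).
May has 31 days (158 − 31 = 127 remain).
June has 30 days (127 − 30 = 97 remain).
July has 31 days (97 − 31 = 66 remain).
August has 31 days (66 − 31 = 35 remain).
September has 30 days (35 − 30 = 5 remain).
5 into October → October 5.

October 5, 2006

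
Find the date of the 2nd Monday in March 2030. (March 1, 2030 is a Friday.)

2030-03-11

March 2030 begins on a Friday, so the first Monday is March 4 (3 days later).
The 2nd Monday is 1 weeks later: 4 + 7 = 11.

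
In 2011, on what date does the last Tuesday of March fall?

March 2011 begins on a Tuesday, so the first Tuesday is March 1.
March 2011 has 31 days. Adding weeks: 1, 8, 15, 22, 29 — the last one ≤ 31 is the 29th.

2011-03-29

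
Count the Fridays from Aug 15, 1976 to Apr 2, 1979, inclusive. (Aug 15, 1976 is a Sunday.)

137

Aug 15, 1976 is a Sunday; the first Friday on or after it is Aug 20, 1976 (5 days later).
From Aug 20, 1976 to Apr 2, 1979: 133 + 365 + 365 + 92 = 955 days (rest of 1976, 1977, 1978, to Apr 2, 1979 in 1979).
955 ÷ 7 = 136 full weeks with remainder 3, so 136 more Fridays after the first → 137.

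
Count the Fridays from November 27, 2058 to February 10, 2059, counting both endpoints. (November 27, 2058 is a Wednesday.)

November 27, 2058 is a Wednesday; the first Friday on or after it is November 29, 2058 (2 days later).
From November 29, 2058 to February 10, 2059: 1 + 31 + 31 + 10 = 73 days (rest of November, December, January, February).
73 ÷ 7 = 10 full weeks with remainder 3, so 10 more Fridays after the first → 11.

11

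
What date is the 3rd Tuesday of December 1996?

The first Tuesday of December 1996 is December 3.
The 3rd Tuesday is 2 weeks later: 3 + 14 = 17.

17 December 1996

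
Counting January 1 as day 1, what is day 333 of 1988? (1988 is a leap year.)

November 28, 1988

January has 31 days (333 − 31 = 302 remain).
February has 29 days (302 − 29 = 273 remain).
March has 31 days (273 − 31 = 242 remain).
April has 30 days (242 − 30 = 212 remain).
May has 31 days (212 − 31 = 181 remain).
June has 30 days (181 − 30 = 151 remain).
July has 31 days (151 − 31 = 120 remain).
August has 31 days (120 − 31 = 89 remain).
September has 30 days (89 − 30 = 59 remain).
October has 31 days (59 − 31 = 28 remain).
28 into November → November 28.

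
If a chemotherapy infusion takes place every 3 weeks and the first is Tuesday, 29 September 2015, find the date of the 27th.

The 27th occurrence is 26 intervals after the first: 26 × 21 = 546 days after 29 September 2015.
September has 30 days — 1 day to the end of September leaves 545.
From end of September to end of 2015 is 92 days (453 left).
2016 has 366 days (87 left).
January has 31 days (56 left).
February has 28 days (28 left).
28 days into March → 28 March 2017.

28 March 2017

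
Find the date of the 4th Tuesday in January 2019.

January 2019 begins on a Tuesday, so the first Tuesday is January 1.
The 4th Tuesday is 3 weeks later: 1 + 21 = 22.

2019-01-22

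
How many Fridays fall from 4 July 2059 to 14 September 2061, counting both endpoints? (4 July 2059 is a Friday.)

115

4 July 2059 is a Friday; the first Friday on or after it is 4 July 2059.
From 4 July 2059 to 14 September 2061: 180 + 366 + 257 = 803 days (rest of 2059, 2060, to 14 September 2061 in 2061).
803 ÷ 7 = 114 full weeks with remainder 5, so 114 more Fridays after the first → 115.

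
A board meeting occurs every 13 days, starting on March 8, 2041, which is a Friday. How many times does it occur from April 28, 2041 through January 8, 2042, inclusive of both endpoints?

20

Occurrences land 13·i days after March 8, 2041 for i = 0, 1, 2, …
April 28, 2041 is 51 days after the start; 51 ÷ 13 = 3 remainder 12; since the remainder is 12, round up to i = 4. First occurrence in the window: #5 on April 29, 2041 (4×13 = 52 days in).
January 8, 2042 is 306 days after the start; 306 ÷ 13 = 23 remainder 7. Last occurrence in the window: #24 on January 1, 2042.
Occurrences #5 through #24: 20 in total.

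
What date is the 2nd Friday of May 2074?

May 2074 begins on a Tuesday, so the first Friday is May 4 (3 days later).
The 2nd Friday is 1 weeks later: 4 + 7 = 11.

May 11, 2074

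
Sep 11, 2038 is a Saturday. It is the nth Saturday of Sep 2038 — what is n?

Day 11 falls in week ⌈11/7⌉ of the month.
Days 1–7 hold the 1st Saturday, 8–14 the 2nd, 15–21 the 3rd, 22–28 the 4th, 29–31 the 5th.
11 is in the range for the 2nd.

2nd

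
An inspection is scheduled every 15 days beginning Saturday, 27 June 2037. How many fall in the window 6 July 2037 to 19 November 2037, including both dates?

Occurrences land 15·i days after 27 June 2037 for i = 0, 1, 2, …
6 July 2037 is 9 days after the start; 9 ÷ 15 = 0 remainder 9; since the remainder is 9, round up to i = 1. First occurrence in the window: #2 on 12 July 2037 (1×15 = 15 days in).
19 November 2037 is 145 days after the start; 145 ÷ 15 = 9 remainder 10. Last occurrence in the window: #10 on 9 November 2037.
Occurrences #2 through #10: 9 in total.

9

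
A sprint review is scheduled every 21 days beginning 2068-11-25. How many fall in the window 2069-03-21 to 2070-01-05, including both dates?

14

Occurrences land 21·i days after 2068-11-25 for i = 0, 1, 2, …
2069-03-21 is 116 days after the start; 116 ÷ 21 = 5 remainder 11; since the remainder is 11, round up to i = 6. First occurrence in the window: #7 on 2069-03-31 (6×21 = 126 days in).
2070-01-05 is 406 days after the start; 406 ÷ 21 = 19 remainder 7. Last occurrence in the window: #20 on 2069-12-29.
Occurrences #7 through #20: 14 in total.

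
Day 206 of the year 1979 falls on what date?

January has 31 days (206 − 31 = 175 remain).
February has 28 days (175 − 28 = 147 remain).
March has 31 days (147 − 31 = 116 remain).
April has 30 days (116 − 30 = 86 remain).
May has 31 days (86 − 31 = 55 remain).
June has 30 days (55 − 30 = 25 remain).
25 into July → July 25.

25 July 1979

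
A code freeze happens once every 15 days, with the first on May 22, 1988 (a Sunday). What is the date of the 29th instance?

The 29th occurrence is 28 intervals after the first: 28 × 15 = 420 days after May 22, 1988.
May has 31 days — 9 days to the end of May leaves 411.
From end of May to end of 1988 is 214 days (197 left).
Jan has 31 days (166 left).
Feb has 28 days (138 left).
Mar has 31 days (107 left).
Apr has 30 days (77 left).
May has 31 days (46 left).
Jun has 30 days (16 left).
16 days into Jul → Jul 16, 1989.

Jul 16, 1989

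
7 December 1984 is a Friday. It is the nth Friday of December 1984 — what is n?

1st

Day 7 falls in week ⌈7/7⌉ of the month.
Days 1–7 hold the 1st Friday, 8–14 the 2nd, 15–21 the 3rd, 22–28 the 4th, 29–31 the 5th.
7 is in the range for the 1st.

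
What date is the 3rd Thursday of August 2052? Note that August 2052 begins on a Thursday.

August 2052 begins on a Thursday, so the first Thursday is August 1.
The 3rd Thursday is 2 weeks later: 1 + 14 = 15.

2052-08-15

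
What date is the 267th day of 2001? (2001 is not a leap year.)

2001-09-24

January has 31 days (267 − 31 = 236 remain).
February has 28 days (236 − 28 = 208 remain).
March has 31 days (208 − 31 = 177 remain).
April has 30 days (177 − 30 = 147 remain).
May has 31 days (147 − 31 = 116 remain).
June has 30 days (116 − 30 = 86 remain).
July has 31 days (86 − 31 = 55 remain).
August has 31 days (55 − 31 = 24 remain).
24 into September → September 24.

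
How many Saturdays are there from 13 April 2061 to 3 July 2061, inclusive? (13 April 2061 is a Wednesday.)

13 April 2061 is a Wednesday; the first Saturday on or after it is 16 April 2061 (3 days later).
From 16 April 2061 to 3 July 2061: 14 + 31 + 30 + 3 = 78 days (rest of April, May, June, July).
78 ÷ 7 = 11 full weeks with remainder 1, so 11 more Saturdays after the first → 12.

12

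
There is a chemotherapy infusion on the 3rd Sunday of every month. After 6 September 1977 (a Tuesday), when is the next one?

18 September 1977

September 1977 starts on a Thursday; its first Sunday is the 4th, so the 3rd Sunday is the 18th — 18 September 1977.
18 September 1977 is after 6 September 1977, so that is the next one.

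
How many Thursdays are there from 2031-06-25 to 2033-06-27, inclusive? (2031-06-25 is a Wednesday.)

2031-06-25 is a Wednesday; the first Thursday on or after it is 2031-06-26 (1 day later).
From 2031-06-26 to 2033-06-27: 188 + 366 + 178 = 732 days (rest of 2031, 2032, to 2033-06-27 in 2033).
732 ÷ 7 = 104 full weeks with remainder 4, so 104 more Thursdays after the first → 105.

105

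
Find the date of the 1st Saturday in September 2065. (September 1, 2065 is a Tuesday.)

September 2065 begins on a Tuesday, so the first Saturday is September 5 (4 days later).

September 5, 2065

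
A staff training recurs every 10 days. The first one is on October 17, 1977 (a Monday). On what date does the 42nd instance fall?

The 42nd occurrence is 41 intervals after the first: 41 × 10 = 410 days after October 17, 1977.
October has 31 days — 14 days to the end of October leaves 396.
November has 30 days (366 left).
December has 31 days (335 left).
January has 31 days (304 left).
February has 28 days (276 left).
March has 31 days (245 left).
April has 30 days (215 left).
May has 31 days (184 left).
June has 30 days (154 left).
July has 31 days (123 left).
August has 31 days (92 left).
September has 30 days (62 left).
October has 31 days (31 left).
November has 30 days (1 left).
1 day into December → December 1, 1978.

December 1, 1978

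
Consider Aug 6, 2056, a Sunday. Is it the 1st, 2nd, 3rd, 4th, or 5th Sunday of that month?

1st

Day 6 falls in week ⌈6/7⌉ of the month.
Days 1–7 hold the 1st Sunday, 8–14 the 2nd, 15–21 the 3rd, 22–28 the 4th, 29–31 the 5th.
6 is in the range for the 1st.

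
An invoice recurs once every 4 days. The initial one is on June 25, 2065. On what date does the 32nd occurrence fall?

The 32nd occurrence is 31 intervals after the first: 31 × 4 = 124 days after June 25, 2065.
June has 30 days — 5 days to the end of June leaves 119.
July has 31 days (88 left).
August has 31 days (57 left).
September has 30 days (27 left).
27 days into October → October 27, 2065.

October 27, 2065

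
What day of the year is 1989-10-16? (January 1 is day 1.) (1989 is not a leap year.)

Days in months before October: 31 + 28 + 31 + 30 + 31 + 30 + 31 + 31 + 30 = 273.
Plus 16 days into October → day 289.

289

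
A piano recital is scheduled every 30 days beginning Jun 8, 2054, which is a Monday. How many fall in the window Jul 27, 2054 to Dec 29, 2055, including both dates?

17

Occurrences land 30·i days after Jun 8, 2054 for i = 0, 1, 2, …
Jul 27, 2054 is 49 days after the start; 49 ÷ 30 = 1 remainder 19; since the remainder is 19, round up to i = 2. First occurrence in the window: #3 on Aug 7, 2054 (2×30 = 60 days in).
Dec 29, 2055 is 569 days after the start; 569 ÷ 30 = 18 remainder 29. Last occurrence in the window: #19 on Nov 30, 2055.
Occurrences #3 through #19: 17 in total.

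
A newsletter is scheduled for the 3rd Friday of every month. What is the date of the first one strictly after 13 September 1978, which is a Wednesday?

15 September 1978

September 1978 starts on a Friday; its first Friday is the 1st, so the 3rd Friday is the 15th — 15 September 1978.
15 September 1978 is after 13 September 1978, so that is the next one.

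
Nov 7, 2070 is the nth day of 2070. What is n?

311

Days in months before Nov: 31 + 28 + 31 + 30 + 31 + 30 + 31 + 31 + 30 + 31 = 304.
Plus 7 days into Nov → day 311.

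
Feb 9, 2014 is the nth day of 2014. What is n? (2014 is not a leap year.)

Days in months before Feb: 31 = 31.
Plus 9 days into Feb → day 40.

40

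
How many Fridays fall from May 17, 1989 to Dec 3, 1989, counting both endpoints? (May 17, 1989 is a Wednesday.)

29

May 17, 1989 is a Wednesday; the first Friday on or after it is May 19, 1989 (2 days later).
From May 19, 1989 to Dec 3, 1989: 12 + 30 + 31 + 31 + 30 + 31 + 30 + 3 = 198 days (rest of May, Jun, Jul, Aug, Sep, Oct, Nov, Dec).
198 ÷ 7 = 28 full weeks with remainder 2, so 28 more Fridays after the first → 29.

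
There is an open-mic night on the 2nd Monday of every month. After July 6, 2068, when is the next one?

July 9, 2068

July 2068 starts on a Sunday; its first Monday is the 2nd, so the 2nd Monday is the 9th — July 9, 2068.
July 9, 2068 is after July 6, 2068, so that is the next one.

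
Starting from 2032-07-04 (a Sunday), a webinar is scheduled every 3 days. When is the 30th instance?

2032-09-29

The 30th occurrence is 29 intervals after the first: 29 × 3 = 87 days after 2032-07-04.
July has 31 days — 27 days to the end of July leaves 60.
August has 31 days (29 left).
29 days into September → 2032-09-29.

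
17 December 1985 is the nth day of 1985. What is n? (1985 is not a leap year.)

351

Days in months before December: 31 + 28 + 31 + 30 + 31 + 30 + 31 + 31 + 30 + 31 + 30 = 334.
Plus 17 days into December → day 351.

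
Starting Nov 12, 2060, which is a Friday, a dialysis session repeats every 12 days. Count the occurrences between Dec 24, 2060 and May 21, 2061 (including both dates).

12

Occurrences land 12·i days after Nov 12, 2060 for i = 0, 1, 2, …
Dec 24, 2060 is 42 days after the start; 42 ÷ 12 = 3 remainder 6; since the remainder is 6, round up to i = 4. First occurrence in the window: #5 on Dec 30, 2060 (4×12 = 48 days in).
May 21, 2061 is 190 days after the start; 190 ÷ 12 = 15 remainder 10. Last occurrence in the window: #16 on May 11, 2061.
Occurrences #5 through #16: 12 in total.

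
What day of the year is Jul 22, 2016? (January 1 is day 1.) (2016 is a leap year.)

Days in months before Jul: 31 + 29 + 31 + 30 + 31 + 30 = 182.
Plus 22 days into Jul → day 204.

204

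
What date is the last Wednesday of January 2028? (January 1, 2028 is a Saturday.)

January 2028 begins on a Saturday, so the first Wednesday is January 5 (4 days later).
January 2028 has 31 days. Adding weeks: 5, 12, 19, 26 — the last one ≤ 31 is the 26th.

26 January 2028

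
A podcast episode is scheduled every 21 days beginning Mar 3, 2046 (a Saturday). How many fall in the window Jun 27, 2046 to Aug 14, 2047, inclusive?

Occurrences land 21·i days after Mar 3, 2046 for i = 0, 1, 2, …
Jun 27, 2046 is 116 days after the start; 116 ÷ 21 = 5 remainder 11; since the remainder is 11, round up to i = 6. First occurrence in the window: #7 on Jul 7, 2046 (6×21 = 126 days in).
Aug 14, 2047 is 529 days after the start; 529 ÷ 21 = 25 remainder 4. Last occurrence in the window: #26 on Aug 10, 2047.
Occurrences #7 through #26: 20 in total.

20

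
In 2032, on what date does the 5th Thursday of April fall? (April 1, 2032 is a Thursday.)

29 April 2032

April 2032 begins on a Thursday, so the first Thursday is April 1.
The 5th Thursday is 4 weeks later: 1 + 28 = 29.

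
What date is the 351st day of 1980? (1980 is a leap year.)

January has 31 days (351 − 31 = 320 remain).
February has 29 days (320 − 29 = 291 remain).
March has 31 days (291 − 31 = 260 remain).
April has 30 days (260 − 30 = 230 remain).
May has 31 days (230 − 31 = 199 remain).
June has 30 days (199 − 30 = 169 remain).
July has 31 days (169 − 31 = 138 remain).
August has 31 days (138 − 31 = 107 remain).
September has 30 days (107 − 30 = 77 remain).
October has 31 days (77 − 31 = 46 remain).
November has 30 days (46 − 30 = 16 remain).
16 into December → December 16.

December 16, 1980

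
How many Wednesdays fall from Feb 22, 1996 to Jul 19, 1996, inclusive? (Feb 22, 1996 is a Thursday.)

21

Feb 22, 1996 is a Thursday; the first Wednesday on or after it is Feb 28, 1996 (6 days later).
From Feb 28, 1996 to Jul 19, 1996: 1 + 31 + 30 + 31 + 30 + 19 = 142 days (rest of Feb, Mar, Apr, May, Jun, Jul).
142 ÷ 7 = 20 full weeks with remainder 2, so 20 more Wednesdays after the first → 21.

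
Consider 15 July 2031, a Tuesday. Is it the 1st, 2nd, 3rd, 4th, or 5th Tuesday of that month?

Day 15 falls in week ⌈15/7⌉ of the month.
Days 1–7 hold the 1st Tuesday, 8–14 the 2nd, 15–21 the 3rd, 22–28 the 4th, 29–31 the 5th.
15 is in the range for the 3rd.

3rd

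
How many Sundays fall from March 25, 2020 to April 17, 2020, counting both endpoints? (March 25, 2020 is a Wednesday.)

3

March 25, 2020 is a Wednesday; the first Sunday on or after it is March 29, 2020 (4 days later).
From March 29, 2020 to April 17, 2020: 2 + 17 = 19 days (rest of March, April).
19 ÷ 7 = 2 full weeks with remainder 5, so 2 more Sundays after the first → 3.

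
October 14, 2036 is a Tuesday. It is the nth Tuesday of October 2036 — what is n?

Day 14 falls in week ⌈14/7⌉ of the month.
Days 1–7 hold the 1st Tuesday, 8–14 the 2nd, 15–21 the 3rd, 22–28 the 4th, 29–31 the 5th.
14 is in the range for the 2nd.

2nd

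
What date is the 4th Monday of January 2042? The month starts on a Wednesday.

2042-01-27

January 2042 begins on a Wednesday, so the first Monday is January 6 (5 days later).
The 4th Monday is 3 weeks later: 6 + 21 = 27.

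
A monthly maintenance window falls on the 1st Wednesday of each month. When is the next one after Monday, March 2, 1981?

March 4, 1981

March 1981 starts on a Sunday, so its 1st Wednesday is March 4, 1981 (3 days in).
March 4, 1981 is after March 2, 1981, so that is the next one.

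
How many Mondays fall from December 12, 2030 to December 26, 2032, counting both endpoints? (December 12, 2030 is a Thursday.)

106

December 12, 2030 is a Thursday; the first Monday on or after it is December 16, 2030 (4 days later).
From December 16, 2030 to December 26, 2032: 15 + 365 + 361 = 741 days (rest of 2030, 2031, to December 26, 2032 in 2032).
741 ÷ 7 = 105 full weeks with remainder 6, so 105 more Mondays after the first → 106.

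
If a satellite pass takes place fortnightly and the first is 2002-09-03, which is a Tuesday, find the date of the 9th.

The 9th occurrence is 8 intervals after the first: 8 × 14 = 112 days after 2002-09-03.
September has 30 days — 27 days to the end of September leaves 85.
October has 31 days (54 left).
November has 30 days (24 left).
24 days into December → 2002-12-24.

2002-12-24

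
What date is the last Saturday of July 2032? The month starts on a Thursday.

July 31, 2032

July 2032 begins on a Thursday, so the first Saturday is July 3 (2 days later).
July 2032 has 31 days. Adding weeks: 3, 10, 17, 24, 31 — the last one ≤ 31 is the 31st.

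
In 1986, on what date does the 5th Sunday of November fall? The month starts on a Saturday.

November 1986 begins on a Saturday, so the first Sunday is November 2 (1 day later).
The 5th Sunday is 4 weeks later: 2 + 28 = 30.

1986-11-30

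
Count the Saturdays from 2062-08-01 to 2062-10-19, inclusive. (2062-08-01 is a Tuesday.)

11

2062-08-01 is a Tuesday; the first Saturday on or after it is 2062-08-05 (4 days later).
From 2062-08-05 to 2062-10-19: 26 + 30 + 19 = 75 days (rest of August, September, October).
75 ÷ 7 = 10 full weeks with remainder 5, so 10 more Saturdays after the first → 11.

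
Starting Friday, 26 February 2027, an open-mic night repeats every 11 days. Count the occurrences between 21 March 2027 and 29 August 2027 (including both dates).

Occurrences land 11·i days after 26 February 2027 for i = 0, 1, 2, …
21 March 2027 is 23 days after the start; 23 ÷ 11 = 2 remainder 1; since the remainder is 1, round up to i = 3. First occurrence in the window: #4 on 31 March 2027 (3×11 = 33 days in).
29 August 2027 is 184 days after the start; 184 ÷ 11 = 16 remainder 8. Last occurrence in the window: #17 on 21 August 2027.
Occurrences #4 through #17: 14 in total.

14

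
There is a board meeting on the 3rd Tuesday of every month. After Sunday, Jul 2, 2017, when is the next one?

Jul 18, 2017

Jul 2017 starts on a Saturday; its first Tuesday is the 4th, so the 3rd Tuesday is the 18th — Jul 18, 2017.
Jul 18, 2017 is after Jul 2, 2017, so that is the next one.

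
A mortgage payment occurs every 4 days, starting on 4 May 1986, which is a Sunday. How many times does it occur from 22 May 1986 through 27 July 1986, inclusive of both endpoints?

Occurrences land 4·i days after 4 May 1986 for i = 0, 1, 2, …
22 May 1986 is 18 days after the start; 18 ÷ 4 = 4 remainder 2; since the remainder is 2, round up to i = 5. First occurrence in the window: #6 on 24 May 1986 (5×4 = 20 days in).
27 July 1986 is 84 days after the start; 84 ÷ 4 = 21 remainder 0. Last occurrence in the window: #22 on 27 July 1986.
Occurrences #6 through #22: 17 in total.

17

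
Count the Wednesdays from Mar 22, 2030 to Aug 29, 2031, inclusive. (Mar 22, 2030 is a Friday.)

Mar 22, 2030 is a Friday; the first Wednesday on or after it is Mar 27, 2030 (5 days later).
From Mar 27, 2030 to Aug 29, 2031: 279 + 241 = 520 days (rest of 2030, to Aug 29, 2031 in 2031).
520 ÷ 7 = 74 full weeks with remainder 2, so 74 more Wednesdays after the first → 75.

75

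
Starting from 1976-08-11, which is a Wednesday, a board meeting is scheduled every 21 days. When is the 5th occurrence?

1976-11-03

The 5th occurrence is 4 intervals after the first: 4 × 21 = 84 days after 1976-08-11.
August has 31 days — 20 days to the end of August leaves 64.
September has 30 days (34 left).
October has 31 days (3 left).
3 days into November → 1976-11-03.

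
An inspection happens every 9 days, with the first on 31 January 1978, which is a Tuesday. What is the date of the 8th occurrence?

4 April 1978

The 8th occurrence is 7 intervals after the first: 7 × 9 = 63 days after 31 January 1978.
January has 31 days — 0 days to the end of January leaves 63.
February has 28 days (35 left).
March has 31 days (4 left).
4 days into April → 4 April 1978.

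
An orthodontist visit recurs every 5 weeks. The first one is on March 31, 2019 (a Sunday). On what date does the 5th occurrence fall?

The 5th occurrence is 4 intervals after the first: 4 × 35 = 140 days after March 31, 2019.
March has 31 days — 0 days to the end of March leaves 140.
April has 30 days (110 left).
May has 31 days (79 left).
June has 30 days (49 left).
July has 31 days (18 left).
18 days into August → August 18, 2019.

August 18, 2019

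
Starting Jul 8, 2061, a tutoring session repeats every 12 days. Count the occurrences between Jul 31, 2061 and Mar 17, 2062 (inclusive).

20

Occurrences land 12·i days after Jul 8, 2061 for i = 0, 1, 2, …
Jul 31, 2061 is 23 days after the start; 23 ÷ 12 = 1 remainder 11; since the remainder is 11, round up to i = 2. First occurrence in the window: #3 on Aug 1, 2061 (2×12 = 24 days in).
Mar 17, 2062 is 252 days after the start; 252 ÷ 12 = 21 remainder 0. Last occurrence in the window: #22 on Mar 17, 2062.
Occurrences #3 through #22: 20 in total.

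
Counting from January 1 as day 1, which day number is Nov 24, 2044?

Days in months before Nov: 31 + 29 + 31 + 30 + 31 + 30 + 31 + 31 + 30 + 31 = 305.
Plus 24 days into Nov → day 329.

329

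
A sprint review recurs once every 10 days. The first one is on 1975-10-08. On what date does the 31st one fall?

1976-08-03

The 31st occurrence is 30 intervals after the first: 30 × 10 = 300 days after 1975-10-08.
October has 31 days — 23 days to the end of October leaves 277.
November has 30 days (247 left).
December has 31 days (216 left).
January has 31 days (185 left).
February has 29 days (156 left).
March has 31 days (125 left).
April has 30 days (95 left).
May has 31 days (64 left).
June has 30 days (34 left).
July has 31 days (3 left).
3 days into August → 1976-08-03.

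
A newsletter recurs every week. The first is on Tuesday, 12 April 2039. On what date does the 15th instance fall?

The 15th occurrence is 14 intervals after the first: 14 × 7 = 98 days after 12 April 2039.
April has 30 days — 18 days to the end of April leaves 80.
May has 31 days (49 left).
June has 30 days (19 left).
19 days into July → 19 July 2039.

19 July 2039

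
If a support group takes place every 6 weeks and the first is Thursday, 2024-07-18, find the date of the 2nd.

2024-08-29

The 2nd occurrence is 1 interval after the first: 1 × 42 = 42 days after 2024-07-18.
July has 31 days — 13 days to the end of July leaves 29.
29 days into August → 2024-08-29.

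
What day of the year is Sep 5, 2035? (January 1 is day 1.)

248

Days in months before Sep: 31 + 28 + 31 + 30 + 31 + 30 + 31 + 31 = 243.
Plus 5 days into Sep → day 248.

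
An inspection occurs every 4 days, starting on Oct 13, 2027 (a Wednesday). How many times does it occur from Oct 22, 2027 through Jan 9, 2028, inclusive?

20

Occurrences land 4·i days after Oct 13, 2027 for i = 0, 1, 2, …
Oct 22, 2027 is 9 days after the start; 9 ÷ 4 = 2 remainder 1; since the remainder is 1, round up to i = 3. First occurrence in the window: #4 on Oct 25, 2027 (3×4 = 12 days in).
Jan 9, 2028 is 88 days after the start; 88 ÷ 4 = 22 remainder 0. Last occurrence in the window: #23 on Jan 9, 2028.
Occurrences #4 through #23: 20 in total.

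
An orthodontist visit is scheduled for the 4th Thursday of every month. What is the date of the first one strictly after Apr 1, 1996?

Apr 1996 starts on a Monday; its first Thursday is the 4th, so the 4th Thursday is the 25th — Apr 25, 1996.
Apr 25, 1996 is after Apr 1, 1996, so that is the next one.

Apr 25, 1996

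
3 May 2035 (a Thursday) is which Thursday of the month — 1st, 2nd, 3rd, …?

1st

Day 3 falls in week ⌈3/7⌉ of the month.
Days 1–7 hold the 1st Thursday, 8–14 the 2nd, 15–21 the 3rd, 22–28 the 4th, 29–31 the 5th.
3 is in the range for the 1st.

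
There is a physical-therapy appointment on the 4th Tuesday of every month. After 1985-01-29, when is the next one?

1985-02-26

January 1985 starts on a Tuesday; its first Tuesday is the 1st, so the 4th Tuesday is the 22nd — 1985-01-22.
That is not after 1985-01-29, so look at February 1985.
February 1985 starts on a Friday; its first Tuesday is the 5th, so the 4th Tuesday is the 26th — 1985-02-26.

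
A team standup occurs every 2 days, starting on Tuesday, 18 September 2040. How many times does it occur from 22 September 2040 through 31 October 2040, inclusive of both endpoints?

Occurrences land 2·i days after 18 September 2040 for i = 0, 1, 2, …
22 September 2040 is 4 days after the start; 4 ÷ 2 = 2 remainder 0. First occurrence in the window: #3 on 22 September 2040 (2×2 = 4 days in).
31 October 2040 is 43 days after the start; 43 ÷ 2 = 21 remainder 1. Last occurrence in the window: #22 on 30 October 2040.
Occurrences #3 through #22: 20 in total.

20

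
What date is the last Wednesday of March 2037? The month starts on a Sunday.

25 March 2037

March 2037 begins on a Sunday, so the first Wednesday is March 4 (3 days later).
March 2037 has 31 days. Adding weeks: 4, 11, 18, 25 — the last one ≤ 31 is the 25th.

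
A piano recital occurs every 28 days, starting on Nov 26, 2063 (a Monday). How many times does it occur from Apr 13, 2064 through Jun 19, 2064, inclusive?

Occurrences land 28·i days after Nov 26, 2063 for i = 0, 1, 2, …
Apr 13, 2064 is 139 days after the start; 139 ÷ 28 = 4 remainder 27; since the remainder is 27, round up to i = 5. First occurrence in the window: #6 on Apr 14, 2064 (5×28 = 140 days in).
Jun 19, 2064 is 206 days after the start; 206 ÷ 28 = 7 remainder 10. Last occurrence in the window: #8 on Jun 9, 2064.
Occurrences #6 through #8: 3 in total.

3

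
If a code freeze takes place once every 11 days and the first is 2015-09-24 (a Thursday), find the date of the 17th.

2016-03-18

The 17th occurrence is 16 intervals after the first: 16 × 11 = 176 days after 2015-09-24.
September has 30 days — 6 days to the end of September leaves 170.
October has 31 days (139 left).
November has 30 days (109 left).
December has 31 days (78 left).
January has 31 days (47 left).
February has 29 days (18 left).
18 days into March → 2016-03-18.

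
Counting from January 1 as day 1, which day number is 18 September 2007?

Days in months before September: 31 + 28 + 31 + 30 + 31 + 30 + 31 + 31 = 243.
Plus 18 days into September → day 261.

261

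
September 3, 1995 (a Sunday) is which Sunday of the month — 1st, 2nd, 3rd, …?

1st

Day 3 falls in week ⌈3/7⌉ of the month.
Days 1–7 hold the 1st Sunday, 8–14 the 2nd, 15–21 the 3rd, 22–28 the 4th, 29–31 the 5th.
3 is in the range for the 1st.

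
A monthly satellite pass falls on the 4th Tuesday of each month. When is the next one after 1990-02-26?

1990-02-27

February 1990 starts on a Thursday; its first Tuesday is the 6th, so the 4th Tuesday is the 27th — 1990-02-27.
1990-02-27 is after 1990-02-26, so that is the next one.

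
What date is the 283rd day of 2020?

2020-10-09

January has 31 days (283 − 31 = 252 remain).
February has 29 days (252 − 29 = 223 remain).
March has 31 days (223 − 31 = 192 remain).
April has 30 days (192 − 30 = 162 remain).
May has 31 days (162 − 31 = 131 remain).
June has 30 days (131 − 30 = 101 remain).
July has 31 days (101 − 31 = 70 remain).
August has 31 days (70 − 31 = 39 remain).
September has 30 days (39 − 30 = 9 remain).
9 into October → October 9.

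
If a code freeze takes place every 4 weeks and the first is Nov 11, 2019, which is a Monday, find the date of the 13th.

The 13th occurrence is 12 intervals after the first: 12 × 28 = 336 days after Nov 11, 2019.
Nov has 30 days — 19 days to the end of Nov leaves 317.
Dec has 31 days (286 left).
Jan has 31 days (255 left).
Feb has 29 days (226 left).
Mar has 31 days (195 left).
Apr has 30 days (165 left).
May has 31 days (134 left).
Jun has 30 days (104 left).
Jul has 31 days (73 left).
Aug has 31 days (42 left).
Sep has 30 days (12 left).
12 days into Oct → Oct 12, 2020.

Oct 12, 2020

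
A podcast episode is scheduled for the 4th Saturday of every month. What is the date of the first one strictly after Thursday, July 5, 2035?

July 2035 starts on a Sunday; its first Saturday is the 7th, so the 4th Saturday is the 28th — July 28, 2035.
July 28, 2035 is after July 5, 2035, so that is the next one.

July 28, 2035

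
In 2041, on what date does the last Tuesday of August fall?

The first Tuesday of August 2041 is August 6.
August 2041 has 31 days. Adding weeks: 6, 13, 20, 27 — the last one ≤ 31 is the 27th.

2041-08-27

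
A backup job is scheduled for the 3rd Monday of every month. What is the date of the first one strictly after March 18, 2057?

March 19, 2057

March 2057 starts on a Thursday; its first Monday is the 5th, so the 3rd Monday is the 19th — March 19, 2057.
March 19, 2057 is after March 18, 2057, so that is the next one.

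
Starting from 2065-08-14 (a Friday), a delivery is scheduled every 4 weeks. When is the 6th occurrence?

2066-01-01

The 6th occurrence is 5 intervals after the first: 5 × 28 = 140 days after 2065-08-14.
August has 31 days — 17 days to the end of August leaves 123.
September has 30 days (93 left).
October has 31 days (62 left).
November has 30 days (32 left).
December has 31 days (1 left).
1 day into January → 2066-01-01.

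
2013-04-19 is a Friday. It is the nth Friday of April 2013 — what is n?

3rd

Day 19 falls in week ⌈19/7⌉ of the month.
Days 1–7 hold the 1st Friday, 8–14 the 2nd, 15–21 the 3rd, 22–28 the 4th, 29–31 the 5th.
19 is in the range for the 3rd.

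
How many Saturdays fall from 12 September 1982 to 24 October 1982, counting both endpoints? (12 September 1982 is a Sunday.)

12 September 1982 is a Sunday; the first Saturday on or after it is 18 September 1982 (6 days later).
From 18 September 1982 to 24 October 1982: 12 + 24 = 36 days (rest of September, October).
36 ÷ 7 = 5 full weeks with remainder 1, so 5 more Saturdays after the first → 6.

6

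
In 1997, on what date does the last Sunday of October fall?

October 1997 begins on a Wednesday, so the first Sunday is October 5 (4 days later).
October 1997 has 31 days. Adding weeks: 5, 12, 19, 26 — the last one ≤ 31 is the 26th.

26 October 1997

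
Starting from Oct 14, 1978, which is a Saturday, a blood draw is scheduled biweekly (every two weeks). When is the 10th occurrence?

The 10th occurrence is 9 intervals after the first: 9 × 14 = 126 days after Oct 14, 1978.
Oct has 31 days — 17 days to the end of Oct leaves 109.
Nov has 30 days (79 left).
Dec has 31 days (48 left).
Jan has 31 days (17 left).
17 days into Feb → Feb 17, 1979.

Feb 17, 1979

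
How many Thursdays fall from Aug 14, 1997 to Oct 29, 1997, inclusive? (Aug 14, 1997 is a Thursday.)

11

Aug 14, 1997 is a Thursday; the first Thursday on or after it is Aug 14, 1997.
From Aug 14, 1997 to Oct 29, 1997: 17 + 30 + 29 = 76 days (rest of Aug, Sep, Oct).
76 ÷ 7 = 10 full weeks with remainder 6, so 10 more Thursdays after the first → 11.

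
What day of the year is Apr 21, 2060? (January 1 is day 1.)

Days in months before Apr: 31 + 29 + 31 = 91.
Plus 21 days into Apr → day 112.

112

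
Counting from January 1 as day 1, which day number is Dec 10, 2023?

Days in months before Dec: 31 + 28 + 31 + 30 + 31 + 30 + 31 + 31 + 30 + 31 + 30 = 334.
Plus 10 days into Dec → day 344.

344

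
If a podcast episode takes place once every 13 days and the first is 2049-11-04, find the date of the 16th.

2050-05-18

The 16th occurrence is 15 intervals after the first: 15 × 13 = 195 days after 2049-11-04.
November has 30 days — 26 days to the end of November leaves 169.
December has 31 days (138 left).
January has 31 days (107 left).
February has 28 days (79 left).
March has 31 days (48 left).
April has 30 days (18 left).
18 days into May → 2050-05-18.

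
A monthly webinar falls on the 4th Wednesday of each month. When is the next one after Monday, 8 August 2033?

August 2033 starts on a Monday; its first Wednesday is the 3rd, so the 4th Wednesday is the 24th — 24 August 2033.
24 August 2033 is after 8 August 2033, so that is the next one.

24 August 2033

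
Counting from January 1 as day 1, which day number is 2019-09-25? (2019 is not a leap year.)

268

Days in months before September: 31 + 28 + 31 + 30 + 31 + 30 + 31 + 31 = 243.
Plus 25 days into September → day 268.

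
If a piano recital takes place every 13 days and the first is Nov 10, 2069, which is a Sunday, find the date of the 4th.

Dec 19, 2069

The 4th occurrence is 3 intervals after the first: 3 × 13 = 39 days after Nov 10, 2069.
Nov has 30 days — 20 days to the end of Nov leaves 19.
19 days into Dec → Dec 19, 2069.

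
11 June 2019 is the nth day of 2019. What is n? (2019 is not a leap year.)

Days in months before June: 31 + 28 + 31 + 30 + 31 = 151.
Plus 11 days into June → day 162.

162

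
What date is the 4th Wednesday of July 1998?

The first Wednesday of July 1998 is July 1.
The 4th Wednesday is 3 weeks later: 1 + 21 = 22.

1998-07-22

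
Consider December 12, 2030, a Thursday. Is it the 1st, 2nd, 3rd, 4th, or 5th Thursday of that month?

Day 12 falls in week ⌈12/7⌉ of the month.
Days 1–7 hold the 1st Thursday, 8–14 the 2nd, 15–21 the 3rd, 22–28 the 4th, 29–31 the 5th.
12 is in the range for the 2nd.

2nd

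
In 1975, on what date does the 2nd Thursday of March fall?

13 March 1975

March 1975 begins on a Saturday, so the first Thursday is March 6 (5 days later).
The 2nd Thursday is 1 weeks later: 6 + 7 = 13.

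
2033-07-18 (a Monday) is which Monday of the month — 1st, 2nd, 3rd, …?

Day 18 falls in week ⌈18/7⌉ of the month.
Days 1–7 hold the 1st Monday, 8–14 the 2nd, 15–21 the 3rd, 22–28 the 4th, 29–31 the 5th.
18 is in the range for the 3rd.

3rd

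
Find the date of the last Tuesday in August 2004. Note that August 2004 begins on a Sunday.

August 2004 begins on a Sunday, so the first Tuesday is August 3 (2 days later).
August 2004 has 31 days. Adding weeks: 3, 10, 17, 24, 31 — the last one ≤ 31 is the 31st.

August 31, 2004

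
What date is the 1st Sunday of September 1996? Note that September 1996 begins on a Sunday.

September 1996 begins on a Sunday, so the first Sunday is September 1.

1996-09-01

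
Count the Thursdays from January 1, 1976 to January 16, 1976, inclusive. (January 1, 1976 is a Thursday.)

January 1, 1976 is a Thursday; the first Thursday on or after it is January 1, 1976.
From January 1, 1976 to January 16, 1976 is 16 − 1 = 15 days.
15 ÷ 7 = 2 full weeks with remainder 1, so 2 more Thursdays after the first → 3.

3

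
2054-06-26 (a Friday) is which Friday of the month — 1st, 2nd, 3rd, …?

4th

Day 26 falls in week ⌈26/7⌉ of the month.
Days 1–7 hold the 1st Friday, 8–14 the 2nd, 15–21 the 3rd, 22–28 the 4th, 29–31 the 5th.
26 is in the range for the 4th.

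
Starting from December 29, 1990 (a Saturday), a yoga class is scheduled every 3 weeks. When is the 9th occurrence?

June 15, 1991

The 9th occurrence is 8 intervals after the first: 8 × 21 = 168 days after December 29, 1990.
December has 31 days — 2 days to the end of December leaves 166.
January has 31 days (135 left).
February has 28 days (107 left).
March has 31 days (76 left).
April has 30 days (46 left).
May has 31 days (15 left).
15 days into June → June 15, 1991.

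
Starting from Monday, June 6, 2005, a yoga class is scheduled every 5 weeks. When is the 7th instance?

The 7th occurrence is 6 intervals after the first: 6 × 35 = 210 days after June 6, 2005.
June has 30 days — 24 days to the end of June leaves 186.
July has 31 days (155 left).
August has 31 days (124 left).
September has 30 days (94 left).
October has 31 days (63 left).
November has 30 days (33 left).
December has 31 days (2 left).
2 days into January → January 2, 2006.

January 2, 2006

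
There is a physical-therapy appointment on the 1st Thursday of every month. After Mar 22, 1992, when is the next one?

Mar 1992 starts on a Sunday, so its 1st Thursday is Mar 5, 1992 (4 days in).
That is not after Mar 22, 1992, so look at Apr 1992.
Apr 1992 starts on a Wednesday, so its 1st Thursday is Apr 2, 1992 (1 day in).

Apr 2, 1992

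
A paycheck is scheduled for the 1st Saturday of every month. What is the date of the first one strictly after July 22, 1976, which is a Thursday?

July 1976 starts on a Thursday, so its 1st Saturday is July 3, 1976 (2 days in).
That is not after July 22, 1976, so look at August 1976.
August 1976 starts on a Sunday, so its 1st Saturday is August 7, 1976 (6 days in).

August 7, 1976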